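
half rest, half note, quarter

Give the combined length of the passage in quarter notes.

Working in quarter notes: half rest = 2; half note = 2; quarter = 1.
Adding: 2 + 2 + 1 = 5 quarter notes.

5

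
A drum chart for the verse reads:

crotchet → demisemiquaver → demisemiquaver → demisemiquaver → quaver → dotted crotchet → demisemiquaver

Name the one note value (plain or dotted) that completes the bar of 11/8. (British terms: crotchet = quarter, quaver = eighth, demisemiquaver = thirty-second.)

half note

The bar of 11/8 = 44 thirty-second notes.
Convert each value to thirty-second notes: crotchet = 8; demisemiquaver = 1; demisemiquaver = 1; demisemiquaver = 1; quaver = 4; dotted crotchet = 12; demisemiquaver = 1.
Adding: 8 + 1 + 1 + 1 + 4 + 12 + 1 = 28.
Remaining: 44 − 28 = 16 thirty-second notes, which is a half note.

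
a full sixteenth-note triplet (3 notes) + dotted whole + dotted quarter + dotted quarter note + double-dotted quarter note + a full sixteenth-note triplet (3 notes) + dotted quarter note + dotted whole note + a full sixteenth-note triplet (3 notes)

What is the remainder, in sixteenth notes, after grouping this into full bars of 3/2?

7

One bar of 3/2 = 24 sixteenth notes.
Each duration in sixteenth notes: a full sixteenth-note triplet (3 notes) (three triplet sixteenths span one eighth) = 2; dotted whole = 24; dotted quarter = 6; dotted quarter note = 6; double-dotted quarter note = 7; a full sixteenth-note triplet (3 notes) (three triplet sixteenths span one eighth) = 2; dotted quarter note = 6; dotted whole note = 24; a full sixteenth-note triplet (3 notes) (three triplet sixteenths span one eighth) = 2.
Sum: 2 + 24 + 6 + 6 + 7 + 2 + 6 + 24 + 2 = 79.
79 ÷ 24 = 3 complete bars with 7 sixteenth notes remaining.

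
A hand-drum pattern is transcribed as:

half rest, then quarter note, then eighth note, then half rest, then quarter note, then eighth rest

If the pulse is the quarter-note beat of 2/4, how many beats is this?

One quarter-note beat = 2 eighth notes.
Express everything in eighth notes: half rest = 4; quarter note = 2; eighth note = 1; half rest = 4; quarter note = 2; eighth rest = 1.
Adding: 4 + 2 + 1 + 4 + 2 + 1 = 14.
14 ÷ 2 = 7 beats.

7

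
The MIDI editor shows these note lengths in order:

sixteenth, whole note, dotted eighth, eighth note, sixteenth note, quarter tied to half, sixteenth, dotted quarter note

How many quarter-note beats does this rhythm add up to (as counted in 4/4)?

10.5

One quarter-note beat = 4 sixteenth notes.
Express everything in sixteenth notes: sixteenth = 1; whole note = 16; dotted eighth = 3; eighth note = 2; sixteenth note = 1; quarter tied to half (quarter + half) = 12; sixteenth = 1; dotted quarter note = 6.
Altogether 1 + 16 + 3 + 2 + 1 + 12 + 1 + 6 = 42.
42 ÷ 4 = 10.5 beats.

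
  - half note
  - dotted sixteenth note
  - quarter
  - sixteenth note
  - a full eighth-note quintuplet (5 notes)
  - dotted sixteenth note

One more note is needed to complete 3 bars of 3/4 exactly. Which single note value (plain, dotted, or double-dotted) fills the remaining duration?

3 bars of 3/4 = 72 thirty-second notes.
Express everything in thirty-second notes: half note = 16; dotted sixteenth note = 3; quarter = 8; sixteenth note = 2; a full eighth-note quintuplet (5 notes) (five quintuplet eighths span one half) = 16; dotted sixteenth note = 3.
Adding: 16 + 3 + 8 + 2 + 16 + 3 = 48.
Remaining: 72 − 48 = 24 thirty-second notes, which is a dotted half note.

dotted half note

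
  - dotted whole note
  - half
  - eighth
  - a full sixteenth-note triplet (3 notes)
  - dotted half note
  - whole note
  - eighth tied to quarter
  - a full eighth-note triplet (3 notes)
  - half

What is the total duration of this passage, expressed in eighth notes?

41

In eighth notes: dotted whole note = 12; half = 4; eighth = 1; a full sixteenth-note triplet (3 notes) (three triplet sixteenths span one eighth) = 1; dotted half note = 6; whole note = 8; eighth tied to quarter (eighth + quarter) = 3; a full eighth-note triplet (3 notes) (three triplet eighths span one quarter) = 2; half = 4.
Total: 12 + 4 + 1 + 1 + 6 + 8 + 3 + 2 + 4 = 41 eighth notes.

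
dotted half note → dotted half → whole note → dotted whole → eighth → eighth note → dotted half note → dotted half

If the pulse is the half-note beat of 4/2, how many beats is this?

11.5

One half-note beat = 4 eighth notes.
Express everything in eighth notes: dotted half note = 6; dotted half = 6; whole note = 8; dotted whole = 12; eighth = 1; eighth note = 1; dotted half note = 6; dotted half = 6.
Total: 6 + 6 + 8 + 12 + 1 + 1 + 6 + 6 = 46.
46 ÷ 4 = 11.5 beats.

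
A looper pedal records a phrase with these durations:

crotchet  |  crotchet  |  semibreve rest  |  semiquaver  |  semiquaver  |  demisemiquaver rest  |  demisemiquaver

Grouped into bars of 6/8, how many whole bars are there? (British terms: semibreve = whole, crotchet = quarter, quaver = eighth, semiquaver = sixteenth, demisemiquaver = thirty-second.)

One bar of 6/8 = 24 thirty-second notes.
Working in thirty-second notes: crotchet = 8; crotchet = 8; semibreve rest = 32; semiquaver = 2; semiquaver = 2; demisemiquaver rest = 1; demisemiquaver = 1.
Total: 8 + 8 + 32 + 2 + 2 + 1 + 1 = 54.
54 ÷ 24 = 2 complete bars with 6 left over.

2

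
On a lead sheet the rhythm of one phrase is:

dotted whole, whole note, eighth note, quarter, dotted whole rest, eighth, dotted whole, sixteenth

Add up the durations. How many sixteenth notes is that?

Working in sixteenth notes: dotted whole = 24; whole note = 16; eighth note = 2; quarter = 4; dotted whole rest = 24; eighth = 2; dotted whole = 24; sixteenth = 1.
Altogether 24 + 16 + 2 + 4 + 24 + 2 + 24 + 1 = 97 sixteenth notes.

97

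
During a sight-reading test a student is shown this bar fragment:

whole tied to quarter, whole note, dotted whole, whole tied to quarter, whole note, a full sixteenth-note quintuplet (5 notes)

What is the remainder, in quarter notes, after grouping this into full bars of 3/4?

1

One bar of 3/4 = 3 quarter notes.
Each duration in quarter notes: whole tied to quarter (whole + quarter) = 5; whole note = 4; dotted whole = 6; whole tied to quarter (whole + quarter) = 5; whole note = 4; a full sixteenth-note quintuplet (5 notes) (five quintuplet sixteenths span one quarter) = 1.
Adding: 5 + 4 + 6 + 5 + 4 + 1 = 25.
25 ÷ 3 = 8 complete bars with 1 quarter note remaining.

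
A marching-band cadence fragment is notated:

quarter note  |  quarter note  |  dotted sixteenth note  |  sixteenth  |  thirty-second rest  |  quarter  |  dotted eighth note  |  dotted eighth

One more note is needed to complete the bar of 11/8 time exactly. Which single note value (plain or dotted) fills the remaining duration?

sixteenth note

The bar of 11/8 = 44 thirty-second notes.
Working in thirty-second notes: quarter note = 8; quarter note = 8; dotted sixteenth note = 3; sixteenth = 2; thirty-second rest = 1; quarter = 8; dotted eighth note = 6; dotted eighth = 6.
Adding: 8 + 8 + 3 + 2 + 1 + 8 + 6 + 6 = 42.
Remaining: 44 − 42 = 2 thirty-second notes, which is a sixteenth note.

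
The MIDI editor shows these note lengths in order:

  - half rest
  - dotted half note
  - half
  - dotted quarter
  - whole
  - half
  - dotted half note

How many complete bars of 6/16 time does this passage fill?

11

One bar of 6/16 = 3 eighth notes.
In eighth notes: half rest = 4; dotted half note = 6; half = 4; dotted quarter = 3; whole = 8; half = 4; dotted half note = 6.
Sum: 4 + 6 + 4 + 3 + 8 + 4 + 6 = 35.
35 ÷ 3 = 11 complete bars with 2 left over.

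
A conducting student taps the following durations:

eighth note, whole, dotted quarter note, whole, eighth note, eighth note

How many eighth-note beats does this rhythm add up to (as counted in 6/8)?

22

One eighth-note beat = 2 sixteenth notes.
In sixteenth notes: eighth note = 2; whole = 16; dotted quarter note = 6; whole = 16; eighth note = 2; eighth note = 2.
Adding: 2 + 16 + 6 + 16 + 2 + 2 = 44.
44 ÷ 2 = 22 beats.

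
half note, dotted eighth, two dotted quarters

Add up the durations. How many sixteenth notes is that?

23

Working in sixteenth notes: half note = 8; dotted eighth = 3; dotted quarter = 6; dotted quarter = 6.
Total: 8 + 3 + 6 + 6 = 23 sixteenth notes.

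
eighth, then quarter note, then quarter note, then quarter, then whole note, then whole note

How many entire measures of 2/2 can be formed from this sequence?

2

One bar of 2/2 = 8 eighth notes.
In eighth notes: eighth = 1; quarter note = 2; quarter note = 2; quarter = 2; whole note = 8; whole note = 8.
Total: 1 + 2 + 2 + 2 + 8 + 8 = 23.
23 ÷ 8 = 2 complete bars with 7 left over.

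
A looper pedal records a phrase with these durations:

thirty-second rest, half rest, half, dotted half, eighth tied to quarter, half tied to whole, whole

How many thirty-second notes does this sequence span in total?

Convert each value to thirty-second notes: thirty-second rest = 1; half rest = 16; half = 16; dotted half = 24; eighth tied to quarter (eighth + quarter) = 12; half tied to whole (half + whole) = 48; whole = 32.
Adding: 1 + 16 + 16 + 24 + 12 + 48 + 32 = 149 thirty-second notes.

149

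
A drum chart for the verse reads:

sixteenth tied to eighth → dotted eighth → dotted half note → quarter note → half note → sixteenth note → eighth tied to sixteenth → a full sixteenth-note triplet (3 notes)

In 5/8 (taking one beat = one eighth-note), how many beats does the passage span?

18

One eighth-note beat = 2 sixteenth notes.
In sixteenth notes: sixteenth tied to eighth (sixteenth + eighth) = 3; dotted eighth = 3; dotted half note = 12; quarter note = 4; half note = 8; sixteenth note = 1; eighth tied to sixteenth (eighth + sixteenth) = 3; a full sixteenth-note triplet (3 notes) (three triplet sixteenths span one eighth) = 2.
Altogether 3 + 3 + 12 + 4 + 8 + 1 + 3 + 2 = 36.
36 ÷ 2 = 18 beats.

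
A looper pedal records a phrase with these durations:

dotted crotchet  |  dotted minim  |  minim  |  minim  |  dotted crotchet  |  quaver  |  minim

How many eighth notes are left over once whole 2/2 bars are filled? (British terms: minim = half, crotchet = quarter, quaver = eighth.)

One bar of 2/2 = 8 eighth notes.
Working in eighth notes: dotted crotchet = 3; dotted minim = 6; minim = 4; minim = 4; dotted crotchet = 3; quaver = 1; minim = 4.
Adding: 3 + 6 + 4 + 4 + 3 + 1 + 4 = 25.
25 ÷ 8 = 3 complete bars with 1 eighth note remaining.

1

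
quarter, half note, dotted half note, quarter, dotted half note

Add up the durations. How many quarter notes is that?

Express everything in quarter notes: quarter = 1; half note = 2; dotted half note = 3; quarter = 1; dotted half note = 3.
Sum: 1 + 2 + 3 + 1 + 3 = 10 quarter notes.

10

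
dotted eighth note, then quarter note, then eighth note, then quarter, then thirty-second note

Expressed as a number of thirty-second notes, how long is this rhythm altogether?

27

Express everything in thirty-second notes: dotted eighth note = 6; quarter note = 8; eighth note = 4; quarter = 8; thirty-second note = 1.
Sum: 6 + 8 + 4 + 8 + 1 = 27 thirty-second notes.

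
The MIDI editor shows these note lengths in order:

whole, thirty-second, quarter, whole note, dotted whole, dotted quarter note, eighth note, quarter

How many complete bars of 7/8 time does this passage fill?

One bar of 7/8 = 28 thirty-second notes.
Convert each value to thirty-second notes: whole = 32; thirty-second = 1; quarter = 8; whole note = 32; dotted whole = 48; dotted quarter note = 12; eighth note = 4; quarter = 8.
Altogether 32 + 1 + 8 + 32 + 48 + 12 + 4 + 8 = 145.
145 ÷ 28 = 5 complete bars with 5 left over.

5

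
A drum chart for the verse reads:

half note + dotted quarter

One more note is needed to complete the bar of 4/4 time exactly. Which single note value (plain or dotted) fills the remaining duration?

The bar of 4/4 = 8 eighth notes.
Convert each value to eighth notes: half note = 4; dotted quarter = 3.
Sum: 4 + 3 = 7.
Remaining: 8 − 7 = 1 eighth note, which is a eighth note.

eighth note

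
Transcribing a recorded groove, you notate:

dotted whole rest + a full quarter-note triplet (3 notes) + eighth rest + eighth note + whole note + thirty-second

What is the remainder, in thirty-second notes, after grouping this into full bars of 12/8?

9

One bar of 12/8 = 48 thirty-second notes.
Working in thirty-second notes: dotted whole rest = 48; a full quarter-note triplet (3 notes) (three triplet quarters span one half) = 16; eighth rest = 4; eighth note = 4; whole note = 32; thirty-second = 1.
Adding: 48 + 16 + 4 + 4 + 32 + 1 = 105.
105 ÷ 48 = 2 complete bars with 9 thirty-second notes remaining.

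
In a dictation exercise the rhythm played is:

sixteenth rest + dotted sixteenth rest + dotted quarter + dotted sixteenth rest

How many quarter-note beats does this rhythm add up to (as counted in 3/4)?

One quarter-note beat = 8 thirty-second notes.
Express everything in thirty-second notes: sixteenth rest = 2; dotted sixteenth rest = 3; dotted quarter = 12; dotted sixteenth rest = 3.
Total: 2 + 3 + 12 + 3 = 20.
20 ÷ 8 = 2.5 beats.

2.5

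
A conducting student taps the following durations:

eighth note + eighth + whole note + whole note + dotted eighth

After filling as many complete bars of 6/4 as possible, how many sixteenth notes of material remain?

One bar of 6/4 = 24 sixteenth notes.
Express everything in sixteenth notes: eighth note = 2; eighth = 2; whole note = 16; whole note = 16; dotted eighth = 3.
Total: 2 + 2 + 16 + 16 + 3 = 39.
39 ÷ 24 = 1 complete bar with 15 sixteenth notes remaining.

15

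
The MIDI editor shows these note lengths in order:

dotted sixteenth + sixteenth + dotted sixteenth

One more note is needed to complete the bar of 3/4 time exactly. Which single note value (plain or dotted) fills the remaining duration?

half note

The bar of 3/4 = 24 thirty-second notes.
Each duration in thirty-second notes: dotted sixteenth = 3; sixteenth = 2; dotted sixteenth = 3.
Sum: 3 + 2 + 3 = 8.
Remaining: 24 − 8 = 16 thirty-second notes, which is a half note.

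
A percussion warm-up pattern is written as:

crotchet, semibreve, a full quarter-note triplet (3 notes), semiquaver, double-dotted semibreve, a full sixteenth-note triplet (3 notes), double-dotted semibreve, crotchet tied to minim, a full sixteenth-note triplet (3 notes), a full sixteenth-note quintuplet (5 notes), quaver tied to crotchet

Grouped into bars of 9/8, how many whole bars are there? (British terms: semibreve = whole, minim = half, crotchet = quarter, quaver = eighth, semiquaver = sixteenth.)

One bar of 9/8 = 18 sixteenth notes.
Working in sixteenth notes: crotchet = 4; semibreve = 16; a full quarter-note triplet (3 notes) (three triplet quarters span one half) = 8; semiquaver = 1; double-dotted semibreve = 28; a full sixteenth-note triplet (3 notes) (three triplet sixteenths span one eighth) = 2; double-dotted semibreve = 28; crotchet tied to minim (crotchet + minim) = 12; a full sixteenth-note triplet (3 notes) (three triplet sixteenths span one eighth) = 2; a full sixteenth-note quintuplet (5 notes) (five quintuplet sixteenths span one quarter) = 4; quaver tied to crotchet (quaver + crotchet) = 6.
Sum: 4 + 16 + 8 + 1 + 28 + 2 + 28 + 12 + 2 + 4 + 6 = 111.
111 ÷ 18 = 6 complete bars with 3 left over.

6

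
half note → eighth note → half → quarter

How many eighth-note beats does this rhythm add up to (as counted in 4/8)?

11

One eighth-note beat = 2 sixteenth notes.
Working in sixteenth notes: half note = 8; eighth note = 2; half = 8; quarter = 4.
Total: 8 + 2 + 8 + 4 = 22.
22 ÷ 2 = 11 beats.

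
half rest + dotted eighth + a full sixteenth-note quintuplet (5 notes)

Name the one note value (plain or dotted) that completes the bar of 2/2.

sixteenth note

The bar of 2/2 = 16 sixteenth notes.
In sixteenth notes: half rest = 8; dotted eighth = 3; a full sixteenth-note quintuplet (5 notes) (five quintuplet sixteenths span one quarter) = 4.
Total: 8 + 3 + 4 = 15.
Remaining: 16 − 15 = 1 sixteenth note, which is a sixteenth note.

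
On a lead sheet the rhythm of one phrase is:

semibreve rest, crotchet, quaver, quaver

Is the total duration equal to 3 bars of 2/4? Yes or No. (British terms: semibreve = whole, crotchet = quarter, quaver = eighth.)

One bar of 2/4 = 4 eighth notes, so 3 bars = 12.
Convert each value to eighth notes: semibreve rest = 8; crotchet = 2; quaver = 1; quaver = 1.
Total: 8 + 2 + 1 + 1 = 12.
12 equals 12, so the answer is Yes.

Yes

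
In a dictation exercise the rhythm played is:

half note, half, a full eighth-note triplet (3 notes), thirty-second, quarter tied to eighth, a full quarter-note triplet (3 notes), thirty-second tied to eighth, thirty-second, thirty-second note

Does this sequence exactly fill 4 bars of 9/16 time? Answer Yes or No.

One bar of 9/16 = 18 thirty-second notes, so 4 bars = 72.
Each duration in thirty-second notes: half note = 16; half = 16; a full eighth-note triplet (3 notes) (three triplet eighths span one quarter) = 8; thirty-second = 1; quarter tied to eighth (quarter + eighth) = 12; a full quarter-note triplet (3 notes) (three triplet quarters span one half) = 16; thirty-second tied to eighth (thirty-second + eighth) = 5; thirty-second = 1; thirty-second note = 1.
Adding: 16 + 16 + 8 + 1 + 12 + 16 + 5 + 1 + 1 = 76.
76 exceeds 72, so the answer is No.

No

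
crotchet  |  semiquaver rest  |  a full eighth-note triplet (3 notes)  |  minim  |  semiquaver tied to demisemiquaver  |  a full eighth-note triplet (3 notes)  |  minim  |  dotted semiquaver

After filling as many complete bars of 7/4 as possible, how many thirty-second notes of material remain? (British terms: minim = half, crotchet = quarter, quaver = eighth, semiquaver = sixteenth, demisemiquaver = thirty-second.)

8

One bar of 7/4 = 56 thirty-second notes.
Express everything in thirty-second notes: crotchet = 8; semiquaver rest = 2; a full eighth-note triplet (3 notes) (three triplet eighths span one quarter) = 8; minim = 16; semiquaver tied to demisemiquaver (semiquaver + demisemiquaver) = 3; a full eighth-note triplet (3 notes) (three triplet eighths span one quarter) = 8; minim = 16; dotted semiquaver = 3.
Altogether 8 + 2 + 8 + 16 + 3 + 8 + 16 + 3 = 64.
64 ÷ 56 = 1 complete bar with 8 thirty-second notes remaining.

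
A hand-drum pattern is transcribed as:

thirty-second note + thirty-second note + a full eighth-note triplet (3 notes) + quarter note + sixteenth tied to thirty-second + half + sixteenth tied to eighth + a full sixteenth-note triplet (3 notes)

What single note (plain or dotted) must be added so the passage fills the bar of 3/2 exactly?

thirty-second note

The bar of 3/2 = 48 thirty-second notes.
Working in thirty-second notes: thirty-second note = 1; thirty-second note = 1; a full eighth-note triplet (3 notes) (three triplet eighths span one quarter) = 8; quarter note = 8; sixteenth tied to thirty-second (sixteenth + thirty-second) = 3; half = 16; sixteenth tied to eighth (sixteenth + eighth) = 6; a full sixteenth-note triplet (3 notes) (three triplet sixteenths span one eighth) = 4.
Sum: 1 + 1 + 8 + 8 + 3 + 16 + 6 + 4 = 47.
Remaining: 48 − 47 = 1 thirty-second note, which is a thirty-second note.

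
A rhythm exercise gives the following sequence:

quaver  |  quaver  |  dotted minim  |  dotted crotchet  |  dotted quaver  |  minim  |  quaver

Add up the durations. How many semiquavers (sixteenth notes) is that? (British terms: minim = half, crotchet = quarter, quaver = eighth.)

Convert each value to sixteenth notes: quaver = 2; quaver = 2; dotted minim = 12; dotted crotchet = 6; dotted quaver = 3; minim = 8; quaver = 2.
Adding: 2 + 2 + 12 + 6 + 3 + 8 + 2 = 35 sixteenth notes.

35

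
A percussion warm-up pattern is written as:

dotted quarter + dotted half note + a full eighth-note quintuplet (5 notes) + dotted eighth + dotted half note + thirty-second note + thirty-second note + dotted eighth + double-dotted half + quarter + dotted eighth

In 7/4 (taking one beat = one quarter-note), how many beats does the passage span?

One quarter-note beat = 8 thirty-second notes.
Convert each value to thirty-second notes: dotted quarter = 12; dotted half note = 24; a full eighth-note quintuplet (5 notes) (five quintuplet eighths span one half) = 16; dotted eighth = 6; dotted half note = 24; thirty-second note = 1; thirty-second note = 1; dotted eighth = 6; double-dotted half = 28; quarter = 8; dotted eighth = 6.
Adding: 12 + 24 + 16 + 6 + 24 + 1 + 1 + 6 + 28 + 8 + 6 = 132.
132 ÷ 8 = 16.5 beats.

16.5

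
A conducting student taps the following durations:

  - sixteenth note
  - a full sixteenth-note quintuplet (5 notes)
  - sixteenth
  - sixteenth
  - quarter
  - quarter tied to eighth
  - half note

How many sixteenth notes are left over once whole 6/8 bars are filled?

One bar of 6/8 = 12 sixteenth notes.
Each duration in sixteenth notes: sixteenth note = 1; a full sixteenth-note quintuplet (5 notes) (five quintuplet sixteenths span one quarter) = 4; sixteenth = 1; sixteenth = 1; quarter = 4; quarter tied to eighth (quarter + eighth) = 6; half note = 8.
Total: 1 + 4 + 1 + 1 + 4 + 6 + 8 = 25.
25 ÷ 12 = 2 complete bars with 1 sixteenth note remaining.

1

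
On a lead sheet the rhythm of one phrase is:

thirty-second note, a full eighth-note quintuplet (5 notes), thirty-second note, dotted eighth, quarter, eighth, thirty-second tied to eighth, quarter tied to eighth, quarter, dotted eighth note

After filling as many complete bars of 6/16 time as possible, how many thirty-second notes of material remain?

One bar of 6/16 = 12 thirty-second notes.
Working in thirty-second notes: thirty-second note = 1; a full eighth-note quintuplet (5 notes) (five quintuplet eighths span one half) = 16; thirty-second note = 1; dotted eighth = 6; quarter = 8; eighth = 4; thirty-second tied to eighth (thirty-second + eighth) = 5; quarter tied to eighth (quarter + eighth) = 12; quarter = 8; dotted eighth note = 6.
Sum: 1 + 16 + 1 + 6 + 8 + 4 + 5 + 12 + 8 + 6 = 67.
67 ÷ 12 = 5 complete bars with 7 thirty-second notes remaining.

7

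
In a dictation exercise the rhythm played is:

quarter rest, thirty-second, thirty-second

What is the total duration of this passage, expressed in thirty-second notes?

10

Express everything in thirty-second notes: quarter rest = 8; thirty-second = 1; thirty-second = 1.
Adding: 8 + 1 + 1 = 10 thirty-second notes.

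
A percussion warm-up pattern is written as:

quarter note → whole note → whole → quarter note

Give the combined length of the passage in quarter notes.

Working in quarter notes: quarter note = 1; whole note = 4; whole = 4; quarter note = 1.
Altogether 1 + 4 + 4 + 1 = 10 quarter notes.

10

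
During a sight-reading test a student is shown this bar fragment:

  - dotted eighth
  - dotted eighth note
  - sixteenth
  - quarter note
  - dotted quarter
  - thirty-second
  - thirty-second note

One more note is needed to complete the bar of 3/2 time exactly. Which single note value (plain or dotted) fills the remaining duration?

dotted quarter note

The bar of 3/2 = 48 thirty-second notes.
Each duration in thirty-second notes: dotted eighth = 6; dotted eighth note = 6; sixteenth = 2; quarter note = 8; dotted quarter = 12; thirty-second = 1; thirty-second note = 1.
Total: 6 + 6 + 2 + 8 + 12 + 1 + 1 = 36.
Remaining: 48 − 36 = 12 thirty-second notes, which is a dotted quarter note.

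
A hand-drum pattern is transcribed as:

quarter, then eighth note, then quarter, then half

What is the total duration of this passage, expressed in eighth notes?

9

Each duration in eighth notes: quarter = 2; eighth note = 1; quarter = 2; half = 4.
Sum: 2 + 1 + 2 + 4 = 9 eighth notes.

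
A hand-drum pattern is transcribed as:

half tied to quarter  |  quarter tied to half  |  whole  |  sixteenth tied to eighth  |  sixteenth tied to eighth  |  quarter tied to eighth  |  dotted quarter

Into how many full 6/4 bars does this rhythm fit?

One bar of 6/4 = 24 sixteenth notes.
Convert each value to sixteenth notes: half tied to quarter (half + quarter) = 12; quarter tied to half (quarter + half) = 12; whole = 16; sixteenth tied to eighth (sixteenth + eighth) = 3; sixteenth tied to eighth (sixteenth + eighth) = 3; quarter tied to eighth (quarter + eighth) = 6; dotted quarter = 6.
Adding: 12 + 12 + 16 + 3 + 3 + 6 + 6 = 58.
58 ÷ 24 = 2 complete bars with 10 left over.

2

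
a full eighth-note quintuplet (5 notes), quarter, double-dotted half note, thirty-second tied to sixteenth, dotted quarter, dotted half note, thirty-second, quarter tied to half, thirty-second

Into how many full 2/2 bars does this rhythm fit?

3

One bar of 2/2 = 32 thirty-second notes.
Each duration in thirty-second notes: a full eighth-note quintuplet (5 notes) (five quintuplet eighths span one half) = 16; quarter = 8; double-dotted half note = 28; thirty-second tied to sixteenth (thirty-second + sixteenth) = 3; dotted quarter = 12; dotted half note = 24; thirty-second = 1; quarter tied to half (quarter + half) = 24; thirty-second = 1.
Adding: 16 + 8 + 28 + 3 + 12 + 24 + 1 + 24 + 1 = 117.
117 ÷ 32 = 3 complete bars with 21 left over.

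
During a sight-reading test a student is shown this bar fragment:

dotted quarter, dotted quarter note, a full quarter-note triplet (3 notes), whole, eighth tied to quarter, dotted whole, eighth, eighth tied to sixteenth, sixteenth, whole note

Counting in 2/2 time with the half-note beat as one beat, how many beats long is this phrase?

11

One half-note beat = 8 sixteenth notes.
Convert each value to sixteenth notes: dotted quarter = 6; dotted quarter note = 6; a full quarter-note triplet (3 notes) (three triplet quarters span one half) = 8; whole = 16; eighth tied to quarter (eighth + quarter) = 6; dotted whole = 24; eighth = 2; eighth tied to sixteenth (eighth + sixteenth) = 3; sixteenth = 1; whole note = 16.
Altogether 6 + 6 + 8 + 16 + 6 + 24 + 2 + 3 + 1 + 16 = 88.
88 ÷ 8 = 11 beats.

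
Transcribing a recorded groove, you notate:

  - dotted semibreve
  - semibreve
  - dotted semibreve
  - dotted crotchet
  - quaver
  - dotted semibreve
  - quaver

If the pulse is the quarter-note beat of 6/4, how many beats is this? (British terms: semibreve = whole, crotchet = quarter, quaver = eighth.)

24.5

One quarter-note beat = 2 eighth notes.
Working in eighth notes: dotted semibreve = 12; semibreve = 8; dotted semibreve = 12; dotted crotchet = 3; quaver = 1; dotted semibreve = 12; quaver = 1.
Sum: 12 + 8 + 12 + 3 + 1 + 12 + 1 = 49.
49 ÷ 2 = 24.5 beats.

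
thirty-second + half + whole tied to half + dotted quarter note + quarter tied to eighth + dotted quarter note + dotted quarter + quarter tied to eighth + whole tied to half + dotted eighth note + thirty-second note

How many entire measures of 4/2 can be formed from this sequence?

2

One bar of 4/2 = 64 thirty-second notes.
Each duration in thirty-second notes: thirty-second = 1; half = 16; whole tied to half (whole + half) = 48; dotted quarter note = 12; quarter tied to eighth (quarter + eighth) = 12; dotted quarter note = 12; dotted quarter = 12; quarter tied to eighth (quarter + eighth) = 12; whole tied to half (whole + half) = 48; dotted eighth note = 6; thirty-second note = 1.
Altogether 1 + 16 + 48 + 12 + 12 + 12 + 12 + 12 + 48 + 6 + 1 = 180.
180 ÷ 64 = 2 complete bars with 52 left over.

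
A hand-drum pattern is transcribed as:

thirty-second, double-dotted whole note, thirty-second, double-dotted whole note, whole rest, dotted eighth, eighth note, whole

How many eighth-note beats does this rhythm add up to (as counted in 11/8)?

One eighth-note beat = 4 thirty-second notes.
Express everything in thirty-second notes: thirty-second = 1; double-dotted whole note = 56; thirty-second = 1; double-dotted whole note = 56; whole rest = 32; dotted eighth = 6; eighth note = 4; whole = 32.
Adding: 1 + 56 + 1 + 56 + 32 + 6 + 4 + 32 = 188.
188 ÷ 4 = 47 beats.

47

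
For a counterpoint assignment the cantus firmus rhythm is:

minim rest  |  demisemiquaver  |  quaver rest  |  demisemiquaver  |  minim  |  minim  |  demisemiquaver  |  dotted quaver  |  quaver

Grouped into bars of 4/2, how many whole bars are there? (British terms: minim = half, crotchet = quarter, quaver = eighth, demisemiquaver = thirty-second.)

One bar of 4/2 = 64 thirty-second notes.
Each duration in thirty-second notes: minim rest = 16; demisemiquaver = 1; quaver rest = 4; demisemiquaver = 1; minim = 16; minim = 16; demisemiquaver = 1; dotted quaver = 6; quaver = 4.
Adding: 16 + 1 + 4 + 1 + 16 + 16 + 1 + 6 + 4 = 65.
65 ÷ 64 = 1 complete bar with 1 left over.

1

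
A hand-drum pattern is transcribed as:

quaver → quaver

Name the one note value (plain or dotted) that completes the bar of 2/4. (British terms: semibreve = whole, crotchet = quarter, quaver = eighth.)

The bar of 2/4 = 4 eighth notes.
Convert each value to eighth notes: quaver = 1; quaver = 1.
Adding: 1 + 1 = 2.
Remaining: 4 − 2 = 2 eighth notes, which is a quarter note.

quarter note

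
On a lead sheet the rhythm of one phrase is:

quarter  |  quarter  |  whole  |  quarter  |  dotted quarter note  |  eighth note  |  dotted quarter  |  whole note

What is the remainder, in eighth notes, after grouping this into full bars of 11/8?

7

One bar of 11/8 = 11 eighth notes.
Working in eighth notes: quarter = 2; quarter = 2; whole = 8; quarter = 2; dotted quarter note = 3; eighth note = 1; dotted quarter = 3; whole note = 8.
Total: 2 + 2 + 8 + 2 + 3 + 1 + 3 + 8 = 29.
29 ÷ 11 = 2 complete bars with 7 eighth notes remaining.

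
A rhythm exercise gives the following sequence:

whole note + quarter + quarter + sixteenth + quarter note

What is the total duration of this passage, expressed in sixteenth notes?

In sixteenth notes: whole note = 16; quarter = 4; quarter = 4; sixteenth = 1; quarter note = 4.
Altogether 16 + 4 + 4 + 1 + 4 = 29 sixteenth notes.

29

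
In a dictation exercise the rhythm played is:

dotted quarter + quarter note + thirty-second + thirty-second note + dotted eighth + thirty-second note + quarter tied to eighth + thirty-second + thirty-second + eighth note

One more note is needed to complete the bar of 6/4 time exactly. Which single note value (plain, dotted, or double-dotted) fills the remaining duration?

The bar of 6/4 = 48 thirty-second notes.
In thirty-second notes: dotted quarter = 12; quarter note = 8; thirty-second = 1; thirty-second note = 1; dotted eighth = 6; thirty-second note = 1; quarter tied to eighth (quarter + eighth) = 12; thirty-second = 1; thirty-second = 1; eighth note = 4.
Altogether 12 + 8 + 1 + 1 + 6 + 1 + 12 + 1 + 1 + 4 = 47.
Remaining: 48 − 47 = 1 thirty-second note, which is a thirty-second note.

thirty-second note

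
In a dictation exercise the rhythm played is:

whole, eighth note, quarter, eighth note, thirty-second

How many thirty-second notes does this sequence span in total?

49

Working in thirty-second notes: whole = 32; eighth note = 4; quarter = 8; eighth note = 4; thirty-second = 1.
Adding: 32 + 4 + 8 + 4 + 1 = 49 thirty-second notes.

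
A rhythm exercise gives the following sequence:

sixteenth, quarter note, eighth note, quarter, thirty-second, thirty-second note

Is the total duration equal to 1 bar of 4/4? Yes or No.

One bar of 4/4 = 32 thirty-second notes.
Each duration in thirty-second notes: sixteenth = 2; quarter note = 8; eighth note = 4; quarter = 8; thirty-second = 1; thirty-second note = 1.
Sum: 2 + 8 + 4 + 8 + 1 + 1 = 24.
24 falls short of 32, so the answer is No.

No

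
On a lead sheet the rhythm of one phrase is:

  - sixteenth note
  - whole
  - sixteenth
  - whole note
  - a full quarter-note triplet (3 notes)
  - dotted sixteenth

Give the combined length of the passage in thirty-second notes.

In thirty-second notes: sixteenth note = 2; whole = 32; sixteenth = 2; whole note = 32; a full quarter-note triplet (3 notes) (three triplet quarters span one half) = 16; dotted sixteenth = 3.
Total: 2 + 32 + 2 + 32 + 16 + 3 = 87 thirty-second notes.

87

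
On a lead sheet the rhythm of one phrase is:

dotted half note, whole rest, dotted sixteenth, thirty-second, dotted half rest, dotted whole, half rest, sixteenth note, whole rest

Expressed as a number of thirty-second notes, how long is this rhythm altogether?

Convert each value to thirty-second notes: dotted half note = 24; whole rest = 32; dotted sixteenth = 3; thirty-second = 1; dotted half rest = 24; dotted whole = 48; half rest = 16; sixteenth note = 2; whole rest = 32.
Total: 24 + 32 + 3 + 1 + 24 + 48 + 16 + 2 + 32 = 182 thirty-second notes.

182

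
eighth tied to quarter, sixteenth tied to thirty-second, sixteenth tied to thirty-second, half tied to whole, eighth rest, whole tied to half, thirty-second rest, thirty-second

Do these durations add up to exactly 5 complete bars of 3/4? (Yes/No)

Yes

One bar of 3/4 = 24 thirty-second notes, so 5 bars = 120.
Convert each value to thirty-second notes: eighth tied to quarter (eighth + quarter) = 12; sixteenth tied to thirty-second (sixteenth + thirty-second) = 3; sixteenth tied to thirty-second (sixteenth + thirty-second) = 3; half tied to whole (half + whole) = 48; eighth rest = 4; whole tied to half (whole + half) = 48; thirty-second rest = 1; thirty-second = 1.
Altogether 12 + 3 + 3 + 48 + 4 + 48 + 1 + 1 = 120.
120 equals 120, so the answer is Yes.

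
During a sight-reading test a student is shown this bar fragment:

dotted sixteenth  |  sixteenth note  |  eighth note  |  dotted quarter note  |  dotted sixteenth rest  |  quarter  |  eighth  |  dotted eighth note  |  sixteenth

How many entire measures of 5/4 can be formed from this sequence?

1

One bar of 5/4 = 40 thirty-second notes.
In thirty-second notes: dotted sixteenth = 3; sixteenth note = 2; eighth note = 4; dotted quarter note = 12; dotted sixteenth rest = 3; quarter = 8; eighth = 4; dotted eighth note = 6; sixteenth = 2.
Sum: 3 + 2 + 4 + 12 + 3 + 8 + 4 + 6 + 2 = 44.
44 ÷ 40 = 1 complete bar with 4 left over.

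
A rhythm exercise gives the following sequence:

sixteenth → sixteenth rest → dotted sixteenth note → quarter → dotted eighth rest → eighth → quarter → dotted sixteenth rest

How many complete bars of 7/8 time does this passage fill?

1

One bar of 7/8 = 28 thirty-second notes.
Express everything in thirty-second notes: sixteenth = 2; sixteenth rest = 2; dotted sixteenth note = 3; quarter = 8; dotted eighth rest = 6; eighth = 4; quarter = 8; dotted sixteenth rest = 3.
Adding: 2 + 2 + 3 + 8 + 6 + 4 + 8 + 3 = 36.
36 ÷ 28 = 1 complete bar with 8 left over.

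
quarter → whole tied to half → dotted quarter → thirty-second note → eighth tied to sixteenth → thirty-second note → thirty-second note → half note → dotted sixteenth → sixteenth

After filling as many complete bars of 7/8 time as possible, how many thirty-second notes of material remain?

14

One bar of 7/8 = 28 thirty-second notes.
In thirty-second notes: quarter = 8; whole tied to half (whole + half) = 48; dotted quarter = 12; thirty-second note = 1; eighth tied to sixteenth (eighth + sixteenth) = 6; thirty-second note = 1; thirty-second note = 1; half note = 16; dotted sixteenth = 3; sixteenth = 2.
Total: 8 + 48 + 12 + 1 + 6 + 1 + 1 + 16 + 3 + 2 = 98.
98 ÷ 28 = 3 complete bars with 14 thirty-second notes remaining.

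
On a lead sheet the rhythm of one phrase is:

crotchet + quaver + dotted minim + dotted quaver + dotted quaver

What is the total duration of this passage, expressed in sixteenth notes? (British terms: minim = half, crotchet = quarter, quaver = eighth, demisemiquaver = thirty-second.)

24

Each duration in sixteenth notes: crotchet = 4; quaver = 2; dotted minim = 12; dotted quaver = 3; dotted quaver = 3.
Sum: 4 + 2 + 12 + 3 + 3 = 24 sixteenth notes.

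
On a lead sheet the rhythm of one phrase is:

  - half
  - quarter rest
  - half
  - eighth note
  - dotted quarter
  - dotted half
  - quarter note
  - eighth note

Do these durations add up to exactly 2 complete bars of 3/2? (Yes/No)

One bar of 3/2 = 12 eighth notes, so 2 bars = 24.
Convert each value to eighth notes: half = 4; quarter rest = 2; half = 4; eighth note = 1; dotted quarter = 3; dotted half = 6; quarter note = 2; eighth note = 1.
Sum: 4 + 2 + 4 + 1 + 3 + 6 + 2 + 1 = 23.
23 falls short of 24, so the answer is No.

No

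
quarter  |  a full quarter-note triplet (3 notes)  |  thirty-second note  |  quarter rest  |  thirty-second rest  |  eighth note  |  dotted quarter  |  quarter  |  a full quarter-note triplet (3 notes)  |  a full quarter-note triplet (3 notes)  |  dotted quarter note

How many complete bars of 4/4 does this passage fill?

One bar of 4/4 = 32 thirty-second notes.
Working in thirty-second notes: quarter = 8; a full quarter-note triplet (3 notes) (three triplet quarters span one half) = 16; thirty-second note = 1; quarter rest = 8; thirty-second rest = 1; eighth note = 4; dotted quarter = 12; quarter = 8; a full quarter-note triplet (3 notes) (three triplet quarters span one half) = 16; a full quarter-note triplet (3 notes) (three triplet quarters span one half) = 16; dotted quarter note = 12.
Altogether 8 + 16 + 1 + 8 + 1 + 4 + 12 + 8 + 16 + 16 + 12 = 102.
102 ÷ 32 = 3 complete bars with 6 left over.

3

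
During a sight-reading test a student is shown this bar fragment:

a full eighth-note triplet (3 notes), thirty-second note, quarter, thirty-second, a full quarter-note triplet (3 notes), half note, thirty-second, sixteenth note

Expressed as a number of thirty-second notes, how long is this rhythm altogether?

Each duration in thirty-second notes: a full eighth-note triplet (3 notes) (three triplet eighths span one quarter) = 8; thirty-second note = 1; quarter = 8; thirty-second = 1; a full quarter-note triplet (3 notes) (three triplet quarters span one half) = 16; half note = 16; thirty-second = 1; sixteenth note = 2.
Total: 8 + 1 + 8 + 1 + 16 + 16 + 1 + 2 = 53 thirty-second notes.

53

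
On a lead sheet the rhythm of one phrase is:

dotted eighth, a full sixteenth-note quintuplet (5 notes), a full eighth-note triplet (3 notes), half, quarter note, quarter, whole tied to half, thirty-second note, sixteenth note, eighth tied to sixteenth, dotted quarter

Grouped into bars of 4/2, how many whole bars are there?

1

One bar of 4/2 = 64 thirty-second notes.
Each duration in thirty-second notes: dotted eighth = 6; a full sixteenth-note quintuplet (5 notes) (five quintuplet sixteenths span one quarter) = 8; a full eighth-note triplet (3 notes) (three triplet eighths span one quarter) = 8; half = 16; quarter note = 8; quarter = 8; whole tied to half (whole + half) = 48; thirty-second note = 1; sixteenth note = 2; eighth tied to sixteenth (eighth + sixteenth) = 6; dotted quarter = 12.
Altogether 6 + 8 + 8 + 16 + 8 + 8 + 48 + 1 + 2 + 6 + 12 = 123.
123 ÷ 64 = 1 complete bar with 59 left over.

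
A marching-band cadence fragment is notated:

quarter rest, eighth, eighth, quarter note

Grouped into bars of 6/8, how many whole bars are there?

1

One bar of 6/8 = 6 eighth notes.
Working in eighth notes: quarter rest = 2; eighth = 1; eighth = 1; quarter note = 2.
Sum: 2 + 1 + 1 + 2 = 6.
6 ÷ 6 = 1 complete bar with 0 left over.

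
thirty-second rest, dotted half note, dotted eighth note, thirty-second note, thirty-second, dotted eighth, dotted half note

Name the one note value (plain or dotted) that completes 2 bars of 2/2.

thirty-second note

2 bars of 2/2 = 64 thirty-second notes.
Convert each value to thirty-second notes: thirty-second rest = 1; dotted half note = 24; dotted eighth note = 6; thirty-second note = 1; thirty-second = 1; dotted eighth = 6; dotted half note = 24.
Adding: 1 + 24 + 6 + 1 + 1 + 6 + 24 = 63.
Remaining: 64 − 63 = 1 thirty-second note, which is a thirty-second note.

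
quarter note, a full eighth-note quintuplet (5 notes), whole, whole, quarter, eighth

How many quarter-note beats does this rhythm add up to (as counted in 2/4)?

One quarter-note beat = 2 eighth notes.
Each duration in eighth notes: quarter note = 2; a full eighth-note quintuplet (5 notes) (five quintuplet eighths span one half) = 4; whole = 8; whole = 8; quarter = 2; eighth = 1.
Altogether 2 + 4 + 8 + 8 + 2 + 1 = 25.
25 ÷ 2 = 12.5 beats.

12.5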